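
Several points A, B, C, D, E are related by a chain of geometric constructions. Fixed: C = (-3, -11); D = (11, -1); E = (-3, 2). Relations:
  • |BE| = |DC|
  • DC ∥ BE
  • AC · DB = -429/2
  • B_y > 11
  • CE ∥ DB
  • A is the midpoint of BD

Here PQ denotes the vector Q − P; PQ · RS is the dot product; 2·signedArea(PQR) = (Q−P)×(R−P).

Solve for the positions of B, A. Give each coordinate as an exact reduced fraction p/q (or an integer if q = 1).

1. B_x = 11  [DC ∥ BE ∩ CE ∥ DB]
2. B_y = 12  [DC ∥ BE ∩ CE ∥ DB]
   → B = (11, 12)
3. A_x = 11  [A is the midpoint of BD]
4. A_y = 11/2  [A is the midpoint of BD]
   → A = (11, 11/2)

A = (11, 11/2)
B = (11, 12)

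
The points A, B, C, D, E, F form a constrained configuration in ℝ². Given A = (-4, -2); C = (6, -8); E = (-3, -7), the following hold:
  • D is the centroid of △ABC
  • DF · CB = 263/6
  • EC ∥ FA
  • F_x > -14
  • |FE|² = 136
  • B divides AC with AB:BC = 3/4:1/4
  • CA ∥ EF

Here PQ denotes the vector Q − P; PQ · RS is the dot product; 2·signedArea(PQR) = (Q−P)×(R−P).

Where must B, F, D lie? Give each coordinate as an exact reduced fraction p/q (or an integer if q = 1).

B = (7/2, -13/2)
D = (11/6, -11/2)
F = (-13, -1)

1. B_x = 7/2  [B divides AC with AB:BC = 3/4:1/4]
2. B_y = -13/2  [B divides AC with AB:BC = 3/4:1/4]
   → B = (7/2, -13/2)
3. F_x = -13  [EC ∥ FA ∩ CA ∥ EF]
4. F_y = -1  [EC ∥ FA ∩ CA ∥ EF]
   → F = (-13, -1)
5. D_x = 11/6  [D is the centroid of △ABC]
6. D_y = -11/2  [D is the centroid of △ABC]
   → D = (11/6, -11/2)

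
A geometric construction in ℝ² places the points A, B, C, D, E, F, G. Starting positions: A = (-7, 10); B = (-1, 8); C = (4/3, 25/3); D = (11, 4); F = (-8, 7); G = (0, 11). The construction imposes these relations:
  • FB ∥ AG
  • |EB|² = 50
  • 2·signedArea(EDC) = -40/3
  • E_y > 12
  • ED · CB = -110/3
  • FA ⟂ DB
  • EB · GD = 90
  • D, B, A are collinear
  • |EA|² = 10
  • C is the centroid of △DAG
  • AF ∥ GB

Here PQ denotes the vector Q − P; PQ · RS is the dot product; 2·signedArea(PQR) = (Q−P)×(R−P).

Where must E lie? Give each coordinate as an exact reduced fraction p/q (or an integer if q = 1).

E = (-6, 13)

1. E_x = -6  [ED · CB = -110/3 ∩ EB · GD = 90]
2. E_y = 13  [ED · CB = -110/3 ∩ EB · GD = 90]
   → E = (-6, 13)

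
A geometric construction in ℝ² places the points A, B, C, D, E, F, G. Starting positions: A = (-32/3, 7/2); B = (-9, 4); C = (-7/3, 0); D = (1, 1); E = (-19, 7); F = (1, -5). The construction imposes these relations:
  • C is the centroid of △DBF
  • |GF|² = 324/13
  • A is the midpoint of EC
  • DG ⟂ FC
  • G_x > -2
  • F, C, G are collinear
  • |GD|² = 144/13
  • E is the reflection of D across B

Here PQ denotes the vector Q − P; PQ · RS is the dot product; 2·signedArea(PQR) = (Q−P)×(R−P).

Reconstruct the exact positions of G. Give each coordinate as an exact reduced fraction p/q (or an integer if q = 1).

1. G_x = -23/13  [F, C, G are collinear ∩ DG ⟂ FC]
2. G_y = -11/13  [F, C, G are collinear ∩ DG ⟂ FC]
   → G = (-23/13, -11/13)

G = (-23/13, -11/13)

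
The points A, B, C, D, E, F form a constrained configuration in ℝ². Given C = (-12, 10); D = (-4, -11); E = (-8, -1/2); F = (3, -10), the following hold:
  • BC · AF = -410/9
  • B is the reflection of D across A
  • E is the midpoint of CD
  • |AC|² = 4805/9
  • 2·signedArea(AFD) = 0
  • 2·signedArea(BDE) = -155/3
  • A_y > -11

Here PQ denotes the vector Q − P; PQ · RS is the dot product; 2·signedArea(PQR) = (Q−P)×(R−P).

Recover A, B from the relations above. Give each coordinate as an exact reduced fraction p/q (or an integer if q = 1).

A = (-5/3, -32/3)
B = (2/3, -31/3)

1. A_x = -5/3  [line 1·x + -7·y + -73 = 0 ∩ |AC|² = 4805/9]
2. A_y = -32/3  [line 1·x + -7·y + -73 = 0 ∩ |AC|² = 4805/9]
   → A = (-5/3, -32/3)
3. B_x = 2/3  [B is the reflection of D across A]
4. B_y = -31/3  [B is the reflection of D across A]
   → B = (2/3, -31/3)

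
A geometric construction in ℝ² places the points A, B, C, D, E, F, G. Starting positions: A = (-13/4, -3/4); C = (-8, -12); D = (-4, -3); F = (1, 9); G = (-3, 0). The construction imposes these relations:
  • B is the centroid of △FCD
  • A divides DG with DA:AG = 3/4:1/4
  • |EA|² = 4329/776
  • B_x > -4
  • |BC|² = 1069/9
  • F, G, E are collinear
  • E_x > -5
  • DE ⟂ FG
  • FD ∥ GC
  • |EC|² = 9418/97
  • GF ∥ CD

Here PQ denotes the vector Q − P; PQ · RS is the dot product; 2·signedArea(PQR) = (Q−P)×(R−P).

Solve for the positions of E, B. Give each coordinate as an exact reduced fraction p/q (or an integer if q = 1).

1. E_x = -415/97  [F, G, E are collinear ∩ DE ⟂ FG]
2. E_y = -279/97  [F, G, E are collinear ∩ DE ⟂ FG]
   → E = (-415/97, -279/97)
3. B_x = -11/3  [B is the centroid of △FCD]
4. B_y = -2  [B is the centroid of △FCD]
   → B = (-11/3, -2)

B = (-11/3, -2)
E = (-415/97, -279/97)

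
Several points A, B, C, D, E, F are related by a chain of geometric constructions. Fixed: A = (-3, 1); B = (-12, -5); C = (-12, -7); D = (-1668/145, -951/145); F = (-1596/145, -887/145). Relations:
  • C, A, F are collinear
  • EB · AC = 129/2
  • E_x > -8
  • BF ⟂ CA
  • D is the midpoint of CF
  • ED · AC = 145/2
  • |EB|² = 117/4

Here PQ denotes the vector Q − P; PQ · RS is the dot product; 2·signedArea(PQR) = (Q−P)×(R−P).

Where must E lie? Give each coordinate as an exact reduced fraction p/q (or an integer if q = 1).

1. E_x = -15/2  [line 9·x + 8·y + 167/2 = 0 ∩ |EB|² = 117/4]
2. E_y = -2  [line 9·x + 8·y + 167/2 = 0 ∩ |EB|² = 117/4]
   → E = (-15/2, -2)

E = (-15/2, -2)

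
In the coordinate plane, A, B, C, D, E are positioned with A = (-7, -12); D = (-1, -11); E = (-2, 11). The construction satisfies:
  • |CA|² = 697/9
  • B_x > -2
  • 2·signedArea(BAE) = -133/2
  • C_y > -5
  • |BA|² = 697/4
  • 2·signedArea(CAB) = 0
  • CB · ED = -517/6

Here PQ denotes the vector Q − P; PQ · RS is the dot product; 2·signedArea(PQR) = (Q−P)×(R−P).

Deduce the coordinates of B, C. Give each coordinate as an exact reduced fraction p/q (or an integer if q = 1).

1. B_x = -3/2  [line -23·x + 5·y + -69/2 = 0 ∩ |BA|² = 697/4]
2. B_y = 0  [line -23·x + 5·y + -69/2 = 0 ∩ |BA|² = 697/4]
   → B = (-3/2, 0)
3. C_x = -10/3  [2·signedArea(CAB) = 0 ∩ CB · ED = -517/6]
4. C_y = -4  [2·signedArea(CAB) = 0 ∩ CB · ED = -517/6]
   → C = (-10/3, -4)

B = (-3/2, 0)
C = (-10/3, -4)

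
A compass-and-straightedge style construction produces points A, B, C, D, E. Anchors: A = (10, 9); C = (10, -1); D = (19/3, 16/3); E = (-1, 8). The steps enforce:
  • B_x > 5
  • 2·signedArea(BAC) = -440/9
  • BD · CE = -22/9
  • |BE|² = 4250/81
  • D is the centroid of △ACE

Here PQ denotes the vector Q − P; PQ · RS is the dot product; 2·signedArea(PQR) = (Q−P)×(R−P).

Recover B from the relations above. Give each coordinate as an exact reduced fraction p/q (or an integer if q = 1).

1. B_x = 46/9  [BD · CE = -22/9 ∩ 2·signedArea(BAC) = -440/9]
2. B_y = 37/9  [BD · CE = -22/9 ∩ 2·signedArea(BAC) = -440/9]
   → B = (46/9, 37/9)

B = (46/9, 37/9)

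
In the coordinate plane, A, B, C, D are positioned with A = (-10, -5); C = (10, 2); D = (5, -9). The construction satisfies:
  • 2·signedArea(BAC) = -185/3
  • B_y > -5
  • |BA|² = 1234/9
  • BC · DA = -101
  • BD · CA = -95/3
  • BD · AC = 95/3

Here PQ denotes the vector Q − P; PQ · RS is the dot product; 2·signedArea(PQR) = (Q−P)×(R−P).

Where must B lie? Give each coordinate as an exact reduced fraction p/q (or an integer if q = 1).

B = (5/3, -4)

1. B_x = 5/3  [2·signedArea(BAC) = -185/3 ∩ BC · DA = -101]
2. B_y = -4  [2·signedArea(BAC) = -185/3 ∩ BC · DA = -101]
   → B = (5/3, -4)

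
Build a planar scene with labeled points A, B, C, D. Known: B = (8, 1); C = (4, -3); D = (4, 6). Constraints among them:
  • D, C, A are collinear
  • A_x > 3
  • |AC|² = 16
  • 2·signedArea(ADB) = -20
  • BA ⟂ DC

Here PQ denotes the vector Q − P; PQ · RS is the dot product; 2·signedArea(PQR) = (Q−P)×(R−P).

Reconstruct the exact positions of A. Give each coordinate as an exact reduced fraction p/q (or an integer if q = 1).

1. A_x = 4  [D, C, A are collinear ∩ BA ⟂ DC]
2. A_y = 1  [D, C, A are collinear ∩ BA ⟂ DC]
   → A = (4, 1)

A = (4, 1)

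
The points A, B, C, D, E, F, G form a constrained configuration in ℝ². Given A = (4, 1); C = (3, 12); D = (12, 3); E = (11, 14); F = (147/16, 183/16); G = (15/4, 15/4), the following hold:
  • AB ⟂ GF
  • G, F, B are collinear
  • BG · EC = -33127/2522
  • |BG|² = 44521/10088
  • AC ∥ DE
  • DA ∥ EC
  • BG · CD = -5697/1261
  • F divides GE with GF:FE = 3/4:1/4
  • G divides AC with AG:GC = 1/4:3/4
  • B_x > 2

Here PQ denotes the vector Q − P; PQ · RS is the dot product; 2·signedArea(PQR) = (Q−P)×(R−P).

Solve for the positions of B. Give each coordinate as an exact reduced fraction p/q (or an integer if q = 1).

B = (3199/1261, 2566/1261)

1. B_x = 3199/1261  [G, F, B are collinear ∩ AB ⟂ GF]
2. B_y = 2566/1261  [G, F, B are collinear ∩ AB ⟂ GF]
   → B = (3199/1261, 2566/1261)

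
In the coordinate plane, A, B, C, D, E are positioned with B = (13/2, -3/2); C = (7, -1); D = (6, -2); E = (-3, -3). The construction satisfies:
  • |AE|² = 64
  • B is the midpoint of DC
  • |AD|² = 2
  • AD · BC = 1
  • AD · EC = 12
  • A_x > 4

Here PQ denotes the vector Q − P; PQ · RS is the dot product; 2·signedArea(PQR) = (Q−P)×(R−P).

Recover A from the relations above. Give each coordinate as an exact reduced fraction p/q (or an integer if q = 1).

A = (5, -3)

1. A_x = 5  [AD · BC = 1 ∩ AD · EC = 12]
2. A_y = -3  [AD · BC = 1 ∩ AD · EC = 12]
   → A = (5, -3)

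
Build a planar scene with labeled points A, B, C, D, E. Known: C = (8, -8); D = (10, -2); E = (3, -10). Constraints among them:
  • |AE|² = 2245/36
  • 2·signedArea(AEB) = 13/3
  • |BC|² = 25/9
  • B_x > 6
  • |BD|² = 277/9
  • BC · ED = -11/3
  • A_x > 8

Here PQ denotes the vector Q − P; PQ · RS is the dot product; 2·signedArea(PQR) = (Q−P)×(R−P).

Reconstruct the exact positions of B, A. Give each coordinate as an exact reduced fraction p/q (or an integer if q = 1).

A = (17/2, -13/3)
B = (7, -20/3)

1. B_x = 7  [line -7·x + -8·y + -13/3 = 0 ∩ |BD|² = 277/9]
2. B_y = -20/3  [line -7·x + -8·y + -13/3 = 0 ∩ |BD|² = 277/9]
   → B = (7, -20/3)
3. A_x = 17/2  [line -10/3·x + 4·y + 137/3 = 0 ∩ |AE|² = 2245/36]
4. A_y = -13/3  [line -10/3·x + 4·y + 137/3 = 0 ∩ |AE|² = 2245/36]
   → A = (17/2, -13/3)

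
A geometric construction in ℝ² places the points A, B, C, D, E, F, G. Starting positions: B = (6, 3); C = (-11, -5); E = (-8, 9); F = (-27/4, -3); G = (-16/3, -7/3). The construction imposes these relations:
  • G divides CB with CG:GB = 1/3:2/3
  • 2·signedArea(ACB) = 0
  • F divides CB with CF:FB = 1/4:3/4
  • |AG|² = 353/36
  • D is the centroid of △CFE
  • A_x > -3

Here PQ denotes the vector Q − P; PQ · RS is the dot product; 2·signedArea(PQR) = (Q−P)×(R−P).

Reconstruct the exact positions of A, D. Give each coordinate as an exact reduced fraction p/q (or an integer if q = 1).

A = (-5/2, -1)
D = (-103/12, 1/3)

1. A_x = -5/2  [line -8·x + 17·y + -3 = 0 ∩ |AG|² = 353/36]
2. A_y = -1  [line -8·x + 17·y + -3 = 0 ∩ |AG|² = 353/36]
   → A = (-5/2, -1)
3. D_x = -103/12  [D is the centroid of △CFE]
4. D_y = 1/3  [D is the centroid of △CFE]
   → D = (-103/12, 1/3)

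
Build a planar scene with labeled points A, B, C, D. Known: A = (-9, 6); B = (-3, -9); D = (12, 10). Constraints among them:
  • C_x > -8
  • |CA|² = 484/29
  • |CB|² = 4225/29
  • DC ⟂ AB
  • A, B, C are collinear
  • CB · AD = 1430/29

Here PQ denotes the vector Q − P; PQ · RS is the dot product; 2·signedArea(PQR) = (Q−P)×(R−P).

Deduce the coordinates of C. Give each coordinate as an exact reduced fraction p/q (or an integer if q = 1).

1. C_x = -217/29  [A, B, C are collinear ∩ DC ⟂ AB]
2. C_y = 64/29  [A, B, C are collinear ∩ DC ⟂ AB]
   → C = (-217/29, 64/29)

C = (-217/29, 64/29)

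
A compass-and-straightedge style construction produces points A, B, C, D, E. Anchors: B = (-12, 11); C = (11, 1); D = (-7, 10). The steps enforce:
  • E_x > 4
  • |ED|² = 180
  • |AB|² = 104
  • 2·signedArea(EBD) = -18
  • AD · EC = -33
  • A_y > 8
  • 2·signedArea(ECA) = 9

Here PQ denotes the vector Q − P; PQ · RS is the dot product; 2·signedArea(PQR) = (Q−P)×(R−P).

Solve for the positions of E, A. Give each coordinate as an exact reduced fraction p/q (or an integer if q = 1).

A = (-2, 9)
E = (5, 4)

1. E_x = 5  [line 1·x + 5·y + -25 = 0 ∩ |ED|² = 180]
2. E_y = 4  [line 1·x + 5·y + -25 = 0 ∩ |ED|² = 180]
   → E = (5, 4)
3. A_x = -2  [AD · EC = -33 ∩ 2·signedArea(ECA) = 9]
4. A_y = 9  [AD · EC = -33 ∩ 2·signedArea(ECA) = 9]
   → A = (-2, 9)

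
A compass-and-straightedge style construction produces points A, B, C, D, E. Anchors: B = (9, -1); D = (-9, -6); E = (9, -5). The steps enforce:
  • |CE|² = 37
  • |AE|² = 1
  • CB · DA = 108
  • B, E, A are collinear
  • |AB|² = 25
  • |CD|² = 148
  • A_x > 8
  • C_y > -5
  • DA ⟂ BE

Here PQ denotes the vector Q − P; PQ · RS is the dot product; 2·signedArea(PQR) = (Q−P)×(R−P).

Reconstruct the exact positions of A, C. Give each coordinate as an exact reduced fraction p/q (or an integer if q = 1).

1. A_x = 9  [B, E, A are collinear ∩ DA ⟂ BE]
2. A_y = -6  [B, E, A are collinear ∩ DA ⟂ BE]
   → A = (9, -6)
3. C_x = 3  [CB · DA = 108]
4. C_y = -4  [|CD|² = 148]
   → C = (3, -4)

A = (9, -6)
C = (3, -4)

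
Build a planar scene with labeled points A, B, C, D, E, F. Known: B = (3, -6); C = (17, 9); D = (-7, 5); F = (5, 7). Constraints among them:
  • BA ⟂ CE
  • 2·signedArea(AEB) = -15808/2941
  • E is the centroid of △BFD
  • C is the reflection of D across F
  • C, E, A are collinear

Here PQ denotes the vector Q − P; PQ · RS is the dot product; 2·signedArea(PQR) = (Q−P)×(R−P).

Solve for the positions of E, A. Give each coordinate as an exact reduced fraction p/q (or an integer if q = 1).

A = (-753/2941, 5154/2941)
E = (1/3, 2)

1. E_x = 1/3  [E is the centroid of △BFD]
2. E_y = 2  [E is the centroid of △BFD]
   → E = (1/3, 2)
3. A_x = -753/2941  [C, E, A are collinear ∩ BA ⟂ CE]
4. A_y = 5154/2941  [C, E, A are collinear ∩ BA ⟂ CE]
   → A = (-753/2941, 5154/2941)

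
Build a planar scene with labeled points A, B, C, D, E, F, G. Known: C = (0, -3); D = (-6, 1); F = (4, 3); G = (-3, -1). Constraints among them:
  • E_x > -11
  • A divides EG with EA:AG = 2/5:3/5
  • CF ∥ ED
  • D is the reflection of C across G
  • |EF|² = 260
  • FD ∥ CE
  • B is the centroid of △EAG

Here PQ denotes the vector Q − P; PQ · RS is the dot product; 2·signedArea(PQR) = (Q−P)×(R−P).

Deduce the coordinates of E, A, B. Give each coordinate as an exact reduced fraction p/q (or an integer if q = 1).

1. E_x = -10  [CF ∥ ED ∩ FD ∥ CE]
2. E_y = -5  [CF ∥ ED ∩ FD ∥ CE]
   → E = (-10, -5)
3. A_x = -36/5  [A divides EG with EA:AG = 2/5:3/5]
4. A_y = -17/5  [A divides EG with EA:AG = 2/5:3/5]
   → A = (-36/5, -17/5)
5. B_x = -101/15  [B is the centroid of △EAG]
6. B_y = -47/15  [B is the centroid of △EAG]
   → B = (-101/15, -47/15)

A = (-36/5, -17/5)
B = (-101/15, -47/15)
E = (-10, -5)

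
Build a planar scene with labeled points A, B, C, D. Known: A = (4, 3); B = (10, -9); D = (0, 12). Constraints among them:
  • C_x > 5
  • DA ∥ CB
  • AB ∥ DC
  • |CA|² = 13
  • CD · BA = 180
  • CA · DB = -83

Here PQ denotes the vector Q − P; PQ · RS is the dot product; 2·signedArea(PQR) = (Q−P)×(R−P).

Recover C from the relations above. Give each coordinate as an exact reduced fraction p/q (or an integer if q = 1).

1. C_x = 6  [DA ∥ CB ∩ AB ∥ DC]
2. C_y = 0  [DA ∥ CB ∩ AB ∥ DC]
   → C = (6, 0)

C = (6, 0)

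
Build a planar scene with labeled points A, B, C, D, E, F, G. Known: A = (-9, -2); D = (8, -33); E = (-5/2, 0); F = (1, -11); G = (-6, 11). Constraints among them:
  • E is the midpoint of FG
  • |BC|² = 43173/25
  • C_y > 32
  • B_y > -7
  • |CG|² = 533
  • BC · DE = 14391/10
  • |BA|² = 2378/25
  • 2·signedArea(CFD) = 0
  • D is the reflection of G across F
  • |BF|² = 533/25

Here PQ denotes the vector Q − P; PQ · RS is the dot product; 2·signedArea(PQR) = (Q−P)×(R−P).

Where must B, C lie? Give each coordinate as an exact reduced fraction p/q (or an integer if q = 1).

1. C_x = -13  [line 22·x + 7·y + 55 = 0 ∩ |CG|² = 533]
2. C_y = 33  [line 22·x + 7·y + 55 = 0 ∩ |CG|² = 533]
   → C = (-13, 33)
3. B_x = -2/5  [line 21/2·x + -33·y + -1068/5 = 0 ∩ |BF|² = 533/25]
4. B_y = -33/5  [line 21/2·x + -33·y + -1068/5 = 0 ∩ |BF|² = 533/25]
   → B = (-2/5, -33/5)

B = (-2/5, -33/5)
C = (-13, 33)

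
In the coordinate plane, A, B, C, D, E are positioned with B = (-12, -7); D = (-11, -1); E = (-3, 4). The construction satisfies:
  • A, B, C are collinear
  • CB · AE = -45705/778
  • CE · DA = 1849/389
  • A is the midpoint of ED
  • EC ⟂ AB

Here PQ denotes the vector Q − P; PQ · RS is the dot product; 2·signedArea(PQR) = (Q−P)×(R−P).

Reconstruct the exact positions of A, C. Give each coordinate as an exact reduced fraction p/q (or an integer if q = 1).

A = (-7, 3/2)
C = (-1898/389, 1986/389)

1. A_x = -7  [A is the midpoint of ED]
2. A_y = 3/2  [A is the midpoint of ED]
   → A = (-7, 3/2)
3. C_x = -1898/389  [A, B, C are collinear ∩ EC ⟂ AB]
4. C_y = 1986/389  [A, B, C are collinear ∩ EC ⟂ AB]
   → C = (-1898/389, 1986/389)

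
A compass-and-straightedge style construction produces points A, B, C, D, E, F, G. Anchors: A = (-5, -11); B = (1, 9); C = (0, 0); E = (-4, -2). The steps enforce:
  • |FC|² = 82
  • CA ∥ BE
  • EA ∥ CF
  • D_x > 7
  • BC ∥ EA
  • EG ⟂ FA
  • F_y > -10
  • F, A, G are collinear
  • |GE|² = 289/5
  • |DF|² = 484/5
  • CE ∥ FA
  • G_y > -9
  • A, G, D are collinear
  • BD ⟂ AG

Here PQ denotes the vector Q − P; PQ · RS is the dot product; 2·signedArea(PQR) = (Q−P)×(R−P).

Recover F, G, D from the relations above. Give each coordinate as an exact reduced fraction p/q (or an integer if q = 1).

1. F_x = -1  [CE ∥ FA ∩ EA ∥ CF]
2. F_y = -9  [CE ∥ FA ∩ EA ∥ CF]
   → F = (-1, -9)
3. G_x = -3/5  [F, A, G are collinear ∩ EG ⟂ FA]
4. G_y = -44/5  [F, A, G are collinear ∩ EG ⟂ FA]
   → G = (-3/5, -44/5)
5. D_x = 39/5  [A, G, D are collinear ∩ BD ⟂ AG]
6. D_y = -23/5  [A, G, D are collinear ∩ BD ⟂ AG]
   → D = (39/5, -23/5)

D = (39/5, -23/5)
F = (-1, -9)
G = (-3/5, -44/5)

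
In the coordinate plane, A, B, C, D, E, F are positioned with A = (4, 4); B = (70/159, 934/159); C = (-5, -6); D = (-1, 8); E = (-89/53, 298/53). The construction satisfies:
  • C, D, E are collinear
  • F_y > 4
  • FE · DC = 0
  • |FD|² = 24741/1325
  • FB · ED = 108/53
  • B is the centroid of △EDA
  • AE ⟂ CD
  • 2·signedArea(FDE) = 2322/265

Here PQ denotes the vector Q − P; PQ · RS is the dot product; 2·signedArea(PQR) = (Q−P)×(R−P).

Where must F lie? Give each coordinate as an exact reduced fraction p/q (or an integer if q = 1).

1. F_x = 458/265  [FE · DC = 0 ∩ 2·signedArea(FDE) = 2322/265]
2. F_y = 1232/265  [FE · DC = 0 ∩ 2·signedArea(FDE) = 2322/265]
   → F = (458/265, 1232/265)

F = (458/265, 1232/265)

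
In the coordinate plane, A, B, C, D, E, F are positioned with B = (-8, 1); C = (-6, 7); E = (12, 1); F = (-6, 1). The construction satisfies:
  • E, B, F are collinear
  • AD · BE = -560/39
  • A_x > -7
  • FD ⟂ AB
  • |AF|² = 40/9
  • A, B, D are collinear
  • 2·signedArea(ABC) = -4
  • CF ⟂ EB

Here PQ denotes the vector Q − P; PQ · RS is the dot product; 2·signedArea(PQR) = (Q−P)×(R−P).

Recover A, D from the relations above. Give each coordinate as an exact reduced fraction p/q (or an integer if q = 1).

A = (-20/3, 3)
D = (-96/13, 25/13)

1. A_x = -20/3  [line -6·x + 2·y + -46 = 0 ∩ |AF|² = 40/9]
2. A_y = 3  [line -6·x + 2·y + -46 = 0 ∩ |AF|² = 40/9]
   → A = (-20/3, 3)
3. D_x = -96/13  [AD · BE = -560/39 ∩ A, B, D are collinear]
4. D_y = 25/13  [AD · BE = -560/39 ∩ A, B, D are collinear]
   → D = (-96/13, 25/13)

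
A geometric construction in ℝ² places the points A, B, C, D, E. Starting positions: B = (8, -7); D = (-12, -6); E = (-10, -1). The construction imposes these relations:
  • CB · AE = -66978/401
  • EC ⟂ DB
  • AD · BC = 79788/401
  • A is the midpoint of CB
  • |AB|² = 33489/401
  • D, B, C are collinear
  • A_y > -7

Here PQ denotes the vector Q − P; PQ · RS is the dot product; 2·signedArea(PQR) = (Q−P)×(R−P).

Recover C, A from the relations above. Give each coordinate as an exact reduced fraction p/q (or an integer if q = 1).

1. C_x = -4112/401  [D, B, C are collinear ∩ EC ⟂ DB]
2. C_y = -2441/401  [D, B, C are collinear ∩ EC ⟂ DB]
   → C = (-4112/401, -2441/401)
3. A_x = -452/401  [A is the midpoint of CB]
4. A_y = -2624/401  [A is the midpoint of CB]
   → A = (-452/401, -2624/401)

A = (-452/401, -2624/401)
C = (-4112/401, -2441/401)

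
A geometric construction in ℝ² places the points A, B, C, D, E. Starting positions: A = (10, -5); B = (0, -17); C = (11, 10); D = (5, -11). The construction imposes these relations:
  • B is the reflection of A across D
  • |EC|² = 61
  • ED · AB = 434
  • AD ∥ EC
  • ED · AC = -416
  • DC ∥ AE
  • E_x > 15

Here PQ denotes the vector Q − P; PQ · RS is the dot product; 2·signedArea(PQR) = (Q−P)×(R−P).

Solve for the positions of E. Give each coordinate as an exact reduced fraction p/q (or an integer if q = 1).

E = (16, 16)

1. E_x = 16  [AD ∥ EC ∩ DC ∥ AE]
2. E_y = 16  [AD ∥ EC ∩ DC ∥ AE]
   → E = (16, 16)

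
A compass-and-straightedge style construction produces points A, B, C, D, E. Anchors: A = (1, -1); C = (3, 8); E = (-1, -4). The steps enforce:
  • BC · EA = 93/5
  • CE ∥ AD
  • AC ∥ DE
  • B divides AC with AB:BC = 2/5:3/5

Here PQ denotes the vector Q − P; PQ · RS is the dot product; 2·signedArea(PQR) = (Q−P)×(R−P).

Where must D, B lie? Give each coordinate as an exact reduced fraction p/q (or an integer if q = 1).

B = (9/5, 13/5)
D = (-3, -13)

1. D_x = -3  [AC ∥ DE ∩ CE ∥ AD]
2. D_y = -13  [AC ∥ DE ∩ CE ∥ AD]
   → D = (-3, -13)
3. B_x = 9/5  [B divides AC with AB:BC = 2/5:3/5]
4. B_y = 13/5  [B divides AC with AB:BC = 2/5:3/5]
   → B = (9/5, 13/5)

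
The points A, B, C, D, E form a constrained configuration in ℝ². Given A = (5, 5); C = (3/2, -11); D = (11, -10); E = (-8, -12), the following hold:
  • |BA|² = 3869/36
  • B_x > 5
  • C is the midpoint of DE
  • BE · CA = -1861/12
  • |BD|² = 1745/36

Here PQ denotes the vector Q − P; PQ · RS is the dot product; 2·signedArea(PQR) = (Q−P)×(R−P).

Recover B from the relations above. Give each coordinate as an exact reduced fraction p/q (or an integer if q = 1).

B = (35/6, -16/3)

1. B_x = 35/6  [line -7/2·x + -16·y + -779/12 = 0 ∩ |BA|² = 3869/36]
2. B_y = -16/3  [line -7/2·x + -16·y + -779/12 = 0 ∩ |BA|² = 3869/36]
   → B = (35/6, -16/3)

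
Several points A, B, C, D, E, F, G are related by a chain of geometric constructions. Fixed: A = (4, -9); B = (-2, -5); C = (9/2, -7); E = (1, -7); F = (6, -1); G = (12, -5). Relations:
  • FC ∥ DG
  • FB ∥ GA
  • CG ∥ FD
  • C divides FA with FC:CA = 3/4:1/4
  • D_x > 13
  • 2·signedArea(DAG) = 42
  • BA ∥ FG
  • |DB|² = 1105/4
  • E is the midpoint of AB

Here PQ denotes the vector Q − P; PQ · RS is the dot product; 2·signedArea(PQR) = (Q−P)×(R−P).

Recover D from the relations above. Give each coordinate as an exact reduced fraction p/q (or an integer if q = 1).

1. D_x = 27/2  [FC ∥ DG ∩ CG ∥ FD]
2. D_y = 1  [FC ∥ DG ∩ CG ∥ FD]
   → D = (27/2, 1)

D = (27/2, 1)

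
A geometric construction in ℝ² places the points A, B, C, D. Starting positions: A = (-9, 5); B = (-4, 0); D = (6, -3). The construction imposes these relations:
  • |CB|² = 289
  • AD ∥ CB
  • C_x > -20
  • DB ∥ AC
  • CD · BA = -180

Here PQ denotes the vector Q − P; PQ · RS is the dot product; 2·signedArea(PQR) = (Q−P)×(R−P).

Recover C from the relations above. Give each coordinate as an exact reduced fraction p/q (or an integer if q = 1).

1. C_x = -19  [AD ∥ CB ∩ DB ∥ AC]
2. C_y = 8  [AD ∥ CB ∩ DB ∥ AC]
   → C = (-19, 8)

C = (-19, 8)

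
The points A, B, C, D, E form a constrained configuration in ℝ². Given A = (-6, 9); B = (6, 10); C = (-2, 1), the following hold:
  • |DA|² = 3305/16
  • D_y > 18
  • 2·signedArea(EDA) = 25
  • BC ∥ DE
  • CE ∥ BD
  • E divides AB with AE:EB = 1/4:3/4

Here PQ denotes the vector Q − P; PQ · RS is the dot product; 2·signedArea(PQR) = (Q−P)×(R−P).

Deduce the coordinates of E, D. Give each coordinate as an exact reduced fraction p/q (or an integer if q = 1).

D = (5, 73/4)
E = (-3, 37/4)

1. E_x = -3  [E divides AB with AE:EB = 1/4:3/4]
2. E_y = 37/4  [E divides AB with AE:EB = 1/4:3/4]
   → E = (-3, 37/4)
3. D_x = 5  [BC ∥ DE ∩ CE ∥ BD]
4. D_y = 73/4  [BC ∥ DE ∩ CE ∥ BD]
   → D = (5, 73/4)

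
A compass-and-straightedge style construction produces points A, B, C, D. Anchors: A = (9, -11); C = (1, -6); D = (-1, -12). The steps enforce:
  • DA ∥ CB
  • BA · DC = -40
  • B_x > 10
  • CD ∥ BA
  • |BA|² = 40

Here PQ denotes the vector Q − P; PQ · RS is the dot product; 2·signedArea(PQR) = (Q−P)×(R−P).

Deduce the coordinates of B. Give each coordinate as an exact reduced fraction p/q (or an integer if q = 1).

B = (11, -5)

1. B_x = 11  [CD ∥ BA ∩ DA ∥ CB]
2. B_y = -5  [CD ∥ BA ∩ DA ∥ CB]
   → B = (11, -5)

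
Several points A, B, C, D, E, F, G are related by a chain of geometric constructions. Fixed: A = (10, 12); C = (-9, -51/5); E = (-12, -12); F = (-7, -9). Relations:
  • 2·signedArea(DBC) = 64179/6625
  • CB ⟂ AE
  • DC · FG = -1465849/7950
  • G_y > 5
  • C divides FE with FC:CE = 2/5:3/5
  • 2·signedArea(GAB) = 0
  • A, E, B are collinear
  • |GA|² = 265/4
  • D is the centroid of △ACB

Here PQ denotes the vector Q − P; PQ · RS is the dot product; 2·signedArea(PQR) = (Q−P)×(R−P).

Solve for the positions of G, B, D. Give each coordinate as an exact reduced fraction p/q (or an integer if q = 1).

1. B_x = -12897/1325  [A, E, B are collinear ∩ CB ⟂ AE]
2. B_y = -12624/1325  [A, E, B are collinear ∩ CB ⟂ AE]
   → B = (-12897/1325, -12624/1325)
3. D_x = -11572/3975  [D is the centroid of △ACB]
4. D_y = -3413/1325  [D is the centroid of △ACB]
   → D = (-11572/3975, -3413/1325)
5. G_x = 9/2  [2·signedArea(GAB) = 0 ∩ DC · FG = -1465849/7950]
6. G_y = 6  [2·signedArea(GAB) = 0 ∩ DC · FG = -1465849/7950]
   → G = (9/2, 6)

B = (-12897/1325, -12624/1325)
D = (-11572/3975, -3413/1325)
G = (9/2, 6)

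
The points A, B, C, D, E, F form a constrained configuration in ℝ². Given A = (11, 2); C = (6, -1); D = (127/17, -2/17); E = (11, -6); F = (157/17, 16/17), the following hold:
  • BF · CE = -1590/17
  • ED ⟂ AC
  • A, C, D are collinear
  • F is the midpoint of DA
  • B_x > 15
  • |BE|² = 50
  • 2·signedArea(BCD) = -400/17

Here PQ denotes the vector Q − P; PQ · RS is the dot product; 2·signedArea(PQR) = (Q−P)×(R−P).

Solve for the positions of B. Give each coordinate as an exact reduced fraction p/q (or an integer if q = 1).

1. B_x = 16  [2·signedArea(BCD) = -400/17 ∩ BF · CE = -1590/17]
2. B_y = -11  [2·signedArea(BCD) = -400/17 ∩ BF · CE = -1590/17]
   → B = (16, -11)

B = (16, -11)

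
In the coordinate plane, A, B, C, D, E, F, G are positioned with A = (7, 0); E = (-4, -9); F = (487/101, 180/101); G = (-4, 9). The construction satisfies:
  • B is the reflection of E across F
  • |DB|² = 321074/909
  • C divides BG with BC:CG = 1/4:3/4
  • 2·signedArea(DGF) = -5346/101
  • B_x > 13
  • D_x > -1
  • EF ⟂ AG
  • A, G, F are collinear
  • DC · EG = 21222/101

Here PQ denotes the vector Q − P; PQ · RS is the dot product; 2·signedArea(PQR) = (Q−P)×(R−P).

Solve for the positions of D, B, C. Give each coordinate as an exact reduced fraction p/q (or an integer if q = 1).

1. B_x = 1378/101  [B is the reflection of E across F]
2. B_y = 1269/101  [B is the reflection of E across F]
   → B = (1378/101, 1269/101)
3. C_x = 1865/202  [C divides BG with BC:CG = 1/4:3/4]
4. C_y = 1179/101  [C divides BG with BC:CG = 1/4:3/4]
   → C = (1865/202, 1179/101)
5. D_x = -1/3  [2·signedArea(DGF) = -5346/101 ∩ DC · EG = 21222/101]
6. D_y = 0  [2·signedArea(DGF) = -5346/101 ∩ DC · EG = 21222/101]
   → D = (-1/3, 0)

B = (1378/101, 1269/101)
C = (1865/202, 1179/101)
D = (-1/3, 0)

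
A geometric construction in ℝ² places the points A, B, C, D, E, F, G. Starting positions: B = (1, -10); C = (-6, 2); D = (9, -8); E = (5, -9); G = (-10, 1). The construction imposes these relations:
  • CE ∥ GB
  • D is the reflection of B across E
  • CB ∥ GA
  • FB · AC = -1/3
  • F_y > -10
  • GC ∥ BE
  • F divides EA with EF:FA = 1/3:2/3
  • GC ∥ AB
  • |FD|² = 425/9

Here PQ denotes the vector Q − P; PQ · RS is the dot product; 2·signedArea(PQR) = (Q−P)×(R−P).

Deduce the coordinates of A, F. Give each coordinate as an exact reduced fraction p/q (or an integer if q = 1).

A = (-3, -11)
F = (7/3, -29/3)

1. A_x = -3  [GC ∥ AB ∩ CB ∥ GA]
2. A_y = -11  [GC ∥ AB ∩ CB ∥ GA]
   → A = (-3, -11)
3. F_x = 7/3  [F divides EA with EF:FA = 1/3:2/3]
4. F_y = -29/3  [F divides EA with EF:FA = 1/3:2/3]
   → F = (7/3, -29/3)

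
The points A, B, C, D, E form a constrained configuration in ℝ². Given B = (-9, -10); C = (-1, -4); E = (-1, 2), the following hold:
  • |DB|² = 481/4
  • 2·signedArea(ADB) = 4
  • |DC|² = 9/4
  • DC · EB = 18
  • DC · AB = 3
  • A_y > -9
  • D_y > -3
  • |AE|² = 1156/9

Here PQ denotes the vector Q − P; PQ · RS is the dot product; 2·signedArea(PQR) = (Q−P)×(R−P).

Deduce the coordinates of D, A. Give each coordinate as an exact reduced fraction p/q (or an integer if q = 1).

1. D_x = -1  [line 8·x + 12·y + 38 = 0 ∩ |DC|² = 9/4]
2. D_y = -5/2  [line 8·x + 12·y + 38 = 0 ∩ |DC|² = 9/4]
   → D = (-1, -5/2)
3. A_x = -19/3  [2·signedArea(ADB) = 4 ∩ DC · AB = 3]
4. A_y = -8  [2·signedArea(ADB) = 4 ∩ DC · AB = 3]
   → A = (-19/3, -8)

A = (-19/3, -8)
D = (-1, -5/2)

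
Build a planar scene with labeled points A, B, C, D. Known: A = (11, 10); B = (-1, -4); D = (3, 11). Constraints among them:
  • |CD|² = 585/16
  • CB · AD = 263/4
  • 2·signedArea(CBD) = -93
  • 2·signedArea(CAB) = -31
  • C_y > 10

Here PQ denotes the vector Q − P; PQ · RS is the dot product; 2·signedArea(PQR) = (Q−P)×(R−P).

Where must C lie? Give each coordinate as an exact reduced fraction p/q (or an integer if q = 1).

C = (9, 41/4)

1. C_x = 9  [2·signedArea(CBD) = -93 ∩ 2·signedArea(CAB) = -31]
2. C_y = 41/4  [2·signedArea(CBD) = -93 ∩ 2·signedArea(CAB) = -31]
   → C = (9, 41/4)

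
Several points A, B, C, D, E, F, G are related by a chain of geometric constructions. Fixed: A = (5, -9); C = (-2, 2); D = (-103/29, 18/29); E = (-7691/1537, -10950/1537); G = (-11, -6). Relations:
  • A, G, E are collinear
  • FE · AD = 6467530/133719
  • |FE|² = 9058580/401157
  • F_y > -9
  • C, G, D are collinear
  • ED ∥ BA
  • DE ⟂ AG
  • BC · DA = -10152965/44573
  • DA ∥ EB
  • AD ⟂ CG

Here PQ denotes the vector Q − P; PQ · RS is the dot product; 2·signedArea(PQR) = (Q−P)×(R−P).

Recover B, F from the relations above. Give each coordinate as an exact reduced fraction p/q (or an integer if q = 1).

1. B_x = 5453/1537  [ED ∥ BA ∩ DA ∥ EB]
2. B_y = -25737/1537  [ED ∥ BA ∩ DA ∥ EB]
   → B = (5453/1537, -25737/1537)
3. F_x = -1/3  [line 248/29·x + -279/29·y + -6448/87 = 0 ∩ |FE|² = 9058580/401157]
4. F_y = -8  [line 248/29·x + -279/29·y + -6448/87 = 0 ∩ |FE|² = 9058580/401157]
   → F = (-1/3, -8)

B = (5453/1537, -25737/1537)
F = (-1/3, -8)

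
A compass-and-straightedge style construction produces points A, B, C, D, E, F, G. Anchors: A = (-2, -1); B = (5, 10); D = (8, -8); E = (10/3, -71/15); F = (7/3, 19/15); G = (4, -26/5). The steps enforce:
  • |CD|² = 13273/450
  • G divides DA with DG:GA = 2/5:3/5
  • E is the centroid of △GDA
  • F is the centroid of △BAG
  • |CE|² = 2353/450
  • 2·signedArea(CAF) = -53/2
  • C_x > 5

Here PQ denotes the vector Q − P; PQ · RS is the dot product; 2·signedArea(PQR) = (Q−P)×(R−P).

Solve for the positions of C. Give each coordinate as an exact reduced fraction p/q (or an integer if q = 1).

1. C_x = 31/6  [line -34/15·x + 13/3·y + 263/10 = 0 ∩ |CE|² = 2353/450]
2. C_y = -101/30  [line -34/15·x + 13/3·y + 263/10 = 0 ∩ |CE|² = 2353/450]
   → C = (31/6, -101/30)

C = (31/6, -101/30)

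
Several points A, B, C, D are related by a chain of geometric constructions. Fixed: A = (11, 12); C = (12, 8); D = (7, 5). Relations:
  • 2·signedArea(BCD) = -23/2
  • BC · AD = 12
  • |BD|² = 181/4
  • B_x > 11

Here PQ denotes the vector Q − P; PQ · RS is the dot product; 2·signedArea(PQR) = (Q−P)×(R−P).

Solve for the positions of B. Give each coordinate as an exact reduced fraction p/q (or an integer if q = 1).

B = (23/2, 10)

1. B_x = 23/2  [BC · AD = 12 ∩ 2·signedArea(BCD) = -23/2]
2. B_y = 10  [BC · AD = 12 ∩ 2·signedArea(BCD) = -23/2]
   → B = (23/2, 10)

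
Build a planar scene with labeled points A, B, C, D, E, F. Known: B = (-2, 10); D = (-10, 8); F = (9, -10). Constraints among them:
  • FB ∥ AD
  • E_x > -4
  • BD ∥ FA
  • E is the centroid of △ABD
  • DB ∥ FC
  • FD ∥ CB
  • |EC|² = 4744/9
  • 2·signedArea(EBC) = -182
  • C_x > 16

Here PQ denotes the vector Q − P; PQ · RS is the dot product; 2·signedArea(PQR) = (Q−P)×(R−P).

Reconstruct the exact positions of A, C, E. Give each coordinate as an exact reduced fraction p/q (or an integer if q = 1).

A = (1, -12)
C = (17, -8)
E = (-11/3, 2)

1. A_x = 1  [FB ∥ AD ∩ BD ∥ FA]
2. A_y = -12  [FB ∥ AD ∩ BD ∥ FA]
   → A = (1, -12)
3. C_x = 17  [FD ∥ CB ∩ DB ∥ FC]
4. C_y = -8  [FD ∥ CB ∩ DB ∥ FC]
   → C = (17, -8)
5. E_x = -11/3  [E is the centroid of △ABD]
6. E_y = 2  [E is the centroid of △ABD]
   → E = (-11/3, 2)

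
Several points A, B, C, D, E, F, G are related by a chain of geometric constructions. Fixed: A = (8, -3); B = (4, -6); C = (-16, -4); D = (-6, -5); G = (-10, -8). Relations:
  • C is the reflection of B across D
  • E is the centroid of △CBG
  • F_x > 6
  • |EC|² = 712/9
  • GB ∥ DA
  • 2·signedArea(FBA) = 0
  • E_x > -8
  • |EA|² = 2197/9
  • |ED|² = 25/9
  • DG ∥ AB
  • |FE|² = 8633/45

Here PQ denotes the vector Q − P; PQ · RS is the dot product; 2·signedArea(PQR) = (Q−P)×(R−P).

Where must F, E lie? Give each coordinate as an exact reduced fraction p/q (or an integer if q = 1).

1. E_x = -22/3  [E is the centroid of △CBG]
2. E_y = -6  [E is the centroid of △CBG]
   → E = (-22/3, -6)
3. F_x = 32/5  [line -3·x + 4·y + 36 = 0 ∩ |FE|² = 8633/45]
4. F_y = -21/5  [line -3·x + 4·y + 36 = 0 ∩ |FE|² = 8633/45]
   → F = (32/5, -21/5)

E = (-22/3, -6)
F = (32/5, -21/5)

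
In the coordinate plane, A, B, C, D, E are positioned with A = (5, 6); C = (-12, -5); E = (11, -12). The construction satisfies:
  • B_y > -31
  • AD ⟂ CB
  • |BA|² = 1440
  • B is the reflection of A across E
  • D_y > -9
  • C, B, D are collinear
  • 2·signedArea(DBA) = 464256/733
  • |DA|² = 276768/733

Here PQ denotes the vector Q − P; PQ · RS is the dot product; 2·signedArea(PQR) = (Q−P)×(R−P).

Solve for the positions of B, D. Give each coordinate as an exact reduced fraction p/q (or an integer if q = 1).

1. B_x = 17  [B is the reflection of A across E]
2. B_y = -30  [B is the reflection of A across E]
   → B = (17, -30)
3. D_x = -5635/733  [C, B, D are collinear ∩ AD ⟂ CB]
4. D_y = -6390/733  [C, B, D are collinear ∩ AD ⟂ CB]
   → D = (-5635/733, -6390/733)

B = (17, -30)
D = (-5635/733, -6390/733)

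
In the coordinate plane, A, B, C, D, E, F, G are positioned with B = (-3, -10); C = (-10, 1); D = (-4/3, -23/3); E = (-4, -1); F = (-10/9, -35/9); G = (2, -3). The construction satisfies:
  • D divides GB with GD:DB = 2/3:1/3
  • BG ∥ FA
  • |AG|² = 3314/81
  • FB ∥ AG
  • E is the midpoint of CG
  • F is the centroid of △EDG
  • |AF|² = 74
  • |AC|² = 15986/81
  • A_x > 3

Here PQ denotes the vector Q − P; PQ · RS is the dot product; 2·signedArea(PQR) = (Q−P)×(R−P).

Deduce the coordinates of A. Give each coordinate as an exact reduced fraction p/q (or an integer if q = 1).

1. A_x = 35/9  [FB ∥ AG ∩ BG ∥ FA]
2. A_y = 28/9  [FB ∥ AG ∩ BG ∥ FA]
   → A = (35/9, 28/9)

A = (35/9, 28/9)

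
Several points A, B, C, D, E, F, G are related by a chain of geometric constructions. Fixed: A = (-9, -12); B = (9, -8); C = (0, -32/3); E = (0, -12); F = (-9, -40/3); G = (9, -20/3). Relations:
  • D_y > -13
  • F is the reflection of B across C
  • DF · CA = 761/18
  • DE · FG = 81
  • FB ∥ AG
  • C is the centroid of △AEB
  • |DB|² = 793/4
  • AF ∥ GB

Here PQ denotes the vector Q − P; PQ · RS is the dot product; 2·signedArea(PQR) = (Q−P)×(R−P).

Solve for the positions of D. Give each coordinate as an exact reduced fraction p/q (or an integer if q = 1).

1. D_x = -9/2  [DE · FG = 81 ∩ DF · CA = 761/18]
2. D_y = -12  [DE · FG = 81 ∩ DF · CA = 761/18]
   → D = (-9/2, -12)

D = (-9/2, -12)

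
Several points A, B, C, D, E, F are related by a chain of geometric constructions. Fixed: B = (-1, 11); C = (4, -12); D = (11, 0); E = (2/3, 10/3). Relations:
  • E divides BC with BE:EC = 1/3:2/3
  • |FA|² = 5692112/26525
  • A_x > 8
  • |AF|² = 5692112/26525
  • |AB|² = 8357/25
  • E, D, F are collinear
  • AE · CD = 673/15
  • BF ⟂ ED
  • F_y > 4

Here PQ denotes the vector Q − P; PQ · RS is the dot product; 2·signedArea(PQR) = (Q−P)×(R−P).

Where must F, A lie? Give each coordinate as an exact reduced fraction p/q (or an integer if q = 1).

A = (41/5, -24/5)
F = (-3271/1061, 4820/1061)

1. F_x = -3271/1061  [E, D, F are collinear ∩ BF ⟂ ED]
2. F_y = 4820/1061  [E, D, F are collinear ∩ BF ⟂ ED]
   → F = (-3271/1061, 4820/1061)
3. A_x = 41/5  [line -7·x + -12·y + -1/5 = 0 ∩ |AB|² = 8357/25]
4. A_y = -24/5  [line -7·x + -12·y + -1/5 = 0 ∩ |AB|² = 8357/25]
   → A = (41/5, -24/5)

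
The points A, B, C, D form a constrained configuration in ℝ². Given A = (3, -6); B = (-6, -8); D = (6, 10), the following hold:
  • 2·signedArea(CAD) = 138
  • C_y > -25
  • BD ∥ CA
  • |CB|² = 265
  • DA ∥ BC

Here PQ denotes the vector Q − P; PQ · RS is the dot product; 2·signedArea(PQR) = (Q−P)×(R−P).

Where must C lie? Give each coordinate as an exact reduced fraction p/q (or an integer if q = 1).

1. C_x = -9  [BD ∥ CA ∩ DA ∥ BC]
2. C_y = -24  [BD ∥ CA ∩ DA ∥ BC]
   → C = (-9, -24)

C = (-9, -24)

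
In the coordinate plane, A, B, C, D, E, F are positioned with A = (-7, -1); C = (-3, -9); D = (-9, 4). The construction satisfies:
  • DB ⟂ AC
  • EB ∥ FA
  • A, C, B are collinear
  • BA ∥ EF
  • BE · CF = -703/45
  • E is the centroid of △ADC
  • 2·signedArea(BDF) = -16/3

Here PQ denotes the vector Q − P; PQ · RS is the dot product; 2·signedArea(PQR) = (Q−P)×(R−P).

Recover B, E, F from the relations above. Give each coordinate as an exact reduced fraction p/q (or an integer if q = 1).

B = (-47/5, 19/5)
E = (-19/3, -2)
F = (-59/15, -34/5)

1. B_x = -47/5  [A, C, B are collinear ∩ DB ⟂ AC]
2. B_y = 19/5  [A, C, B are collinear ∩ DB ⟂ AC]
   → B = (-47/5, 19/5)
3. E_x = -19/3  [E is the centroid of △ADC]
4. E_y = -2  [E is the centroid of △ADC]
   → E = (-19/3, -2)
5. F_x = -59/15  [EB ∥ FA ∩ BA ∥ EF]
6. F_y = -34/5  [EB ∥ FA ∩ BA ∥ EF]
   → F = (-59/15, -34/5)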